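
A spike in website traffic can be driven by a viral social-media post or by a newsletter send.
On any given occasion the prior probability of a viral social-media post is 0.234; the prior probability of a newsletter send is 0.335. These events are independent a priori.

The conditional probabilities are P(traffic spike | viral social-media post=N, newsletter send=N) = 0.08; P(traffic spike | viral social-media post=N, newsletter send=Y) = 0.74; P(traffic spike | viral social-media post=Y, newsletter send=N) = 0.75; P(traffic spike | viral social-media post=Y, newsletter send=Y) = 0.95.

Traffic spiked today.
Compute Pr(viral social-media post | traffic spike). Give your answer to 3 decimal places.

Pr(viral social-media post | traffic spike) ≈ 0.453

By total probability over the 4 (viral social-media post, newsletter send) configurations:
  P(traffic spike) = 0.08*0.766*0.665 + 0.74*0.766*0.335 + 0.75*0.234*0.665 + 0.95*0.234*0.335
        = 0.040751 + 0.189891 + 0.116708 + 0.074471 = 0.421821
Keeping only the viral social-media post-present terms gives 0.191179, so
  P(viral social-media post | traffic spike) = 0.191179 / 0.421821 ≈ 0.453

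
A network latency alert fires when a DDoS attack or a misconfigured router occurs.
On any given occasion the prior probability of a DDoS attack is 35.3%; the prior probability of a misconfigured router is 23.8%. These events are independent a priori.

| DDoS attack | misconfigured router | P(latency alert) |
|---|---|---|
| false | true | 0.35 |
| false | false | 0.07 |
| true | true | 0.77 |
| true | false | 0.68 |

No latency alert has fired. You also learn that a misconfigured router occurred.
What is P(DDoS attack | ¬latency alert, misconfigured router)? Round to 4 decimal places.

P(DDoS attack | ¬latency alert, misconfigured router) ≈ 0.1618

Weight on DDoS attack=true, given the evidence: 0.23*0.353 = 0.081190
The normalizing constant is 0.65*0.647 + 0.23*0.353 = 0.501740
P(DDoS attack | ¬latency alert, misconfigured router) = 0.081190/0.501740 ≈ 0.1618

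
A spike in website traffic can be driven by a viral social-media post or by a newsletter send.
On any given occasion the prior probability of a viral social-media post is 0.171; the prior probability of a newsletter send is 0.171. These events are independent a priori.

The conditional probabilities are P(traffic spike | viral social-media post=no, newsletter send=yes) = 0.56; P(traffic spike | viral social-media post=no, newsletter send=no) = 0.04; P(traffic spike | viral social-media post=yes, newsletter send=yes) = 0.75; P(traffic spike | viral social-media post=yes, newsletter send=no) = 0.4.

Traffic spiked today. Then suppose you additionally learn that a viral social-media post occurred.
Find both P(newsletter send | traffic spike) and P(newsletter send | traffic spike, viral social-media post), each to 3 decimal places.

P(traffic spike) = 0.04·0.829·0.829 + 0.56·0.829·0.171 + 0.4·0.171·0.829 + 0.75·0.171·0.171 = 0.027490 + 0.079385 + 0.056704 + 0.021931 = 0.185510
Of this, 0.101316 comes from 0.079385 + 0.021931 (the newsletter send=true cases).
So P(newsletter send | traffic spike) = 0.101316/0.185510 ≈ 0.546.

Now condition on the additional information:
Weight on newsletter send=true, given the evidence: 0.75×0.171 = 0.128250
Denominator P(traffic spike | viral social-media post): 0.4×0.829 + 0.75×0.171 = 0.459850
Posterior = 0.128250 / 0.459850 ≈ 0.279
— viral social-media post explains away the evidence for newsletter send.

P(newsletter send | traffic spike) ≈ 0.546; P(newsletter send | traffic spike, viral social-media post) ≈ 0.279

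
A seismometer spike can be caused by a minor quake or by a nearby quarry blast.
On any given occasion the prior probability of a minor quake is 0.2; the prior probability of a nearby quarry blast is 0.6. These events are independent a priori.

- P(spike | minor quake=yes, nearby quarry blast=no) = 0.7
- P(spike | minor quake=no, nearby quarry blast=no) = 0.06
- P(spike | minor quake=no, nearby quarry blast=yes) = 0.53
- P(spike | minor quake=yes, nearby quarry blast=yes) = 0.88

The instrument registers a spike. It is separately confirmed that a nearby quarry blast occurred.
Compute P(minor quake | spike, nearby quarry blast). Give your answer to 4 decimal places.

Weight on minor quake=true, given the evidence: 0.88×0.2 = 0.176000
Normalizer over all consistent configurations: 0.53×0.8 + 0.88×0.2 = 0.600000
P(minor quake | spike, nearby quarry blast) = 0.176000/0.600000 ≈ 0.2933

P(minor quake | spike, nearby quarry blast) ≈ 0.2933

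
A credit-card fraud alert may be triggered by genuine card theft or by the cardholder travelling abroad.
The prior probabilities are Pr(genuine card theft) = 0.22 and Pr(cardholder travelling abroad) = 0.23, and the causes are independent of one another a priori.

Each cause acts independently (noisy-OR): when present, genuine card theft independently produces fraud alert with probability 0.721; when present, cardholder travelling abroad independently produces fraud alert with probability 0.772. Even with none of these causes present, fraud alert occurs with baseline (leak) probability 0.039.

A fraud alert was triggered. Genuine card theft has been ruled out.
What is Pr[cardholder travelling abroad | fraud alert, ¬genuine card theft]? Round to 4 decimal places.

Under noisy-OR, P(fraud alert | causes) = 1 − (1−0.039)·∏(1−qᵢ) over the active causes.
P(fraud alert | ¬genuine card theft) = 0.039·0.77 + 0.780892·0.23 = 0.030030 + 0.179605 = 0.209635
The cardholder travelling abroad-present share is 0.780892·0.23 = 0.179605.
P(cardholder travelling abroad | fraud alert, ¬genuine card theft) = 0.179605 / 0.209635 ≈ 0.8568

Pr[cardholder travelling abroad | fraud alert, ¬genuine card theft] ≈ 0.8568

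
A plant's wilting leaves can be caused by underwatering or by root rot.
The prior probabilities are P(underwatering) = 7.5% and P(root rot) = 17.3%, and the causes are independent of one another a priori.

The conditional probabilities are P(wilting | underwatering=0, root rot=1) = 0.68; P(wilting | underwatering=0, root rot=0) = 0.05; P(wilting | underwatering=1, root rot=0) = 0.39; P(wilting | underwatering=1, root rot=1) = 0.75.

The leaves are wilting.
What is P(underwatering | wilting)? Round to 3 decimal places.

P(wilting) = 0.05·0.925·0.827 + 0.68·0.925·0.173 + 0.39·0.075·0.827 + 0.75·0.075·0.173 = 0.038249 + 0.108817 + 0.024190 + 0.009731 = 0.180987
Of this, 0.033921 comes from 0.024190 + 0.009731 (the underwatering=true cases).
P(underwatering | wilting) = 0.033921 / 0.180987 ≈ 0.187

P(underwatering | wilting) ≈ 0.187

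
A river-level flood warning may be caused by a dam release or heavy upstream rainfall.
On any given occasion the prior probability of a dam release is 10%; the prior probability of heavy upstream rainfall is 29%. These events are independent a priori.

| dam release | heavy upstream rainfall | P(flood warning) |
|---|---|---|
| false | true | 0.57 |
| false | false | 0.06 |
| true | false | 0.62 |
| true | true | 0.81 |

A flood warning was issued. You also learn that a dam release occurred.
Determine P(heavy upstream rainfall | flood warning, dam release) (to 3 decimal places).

Weight on heavy upstream rainfall=true, given the evidence: 0.81×0.29 = 0.234900
Denominator P(flood warning | dam release): 0.62×0.71 + 0.81×0.29 = 0.675100
P(heavy upstream rainfall | flood warning, dam release) = 0.234900/0.675100 ≈ 0.348

P(heavy upstream rainfall | flood warning, dam release) ≈ 0.348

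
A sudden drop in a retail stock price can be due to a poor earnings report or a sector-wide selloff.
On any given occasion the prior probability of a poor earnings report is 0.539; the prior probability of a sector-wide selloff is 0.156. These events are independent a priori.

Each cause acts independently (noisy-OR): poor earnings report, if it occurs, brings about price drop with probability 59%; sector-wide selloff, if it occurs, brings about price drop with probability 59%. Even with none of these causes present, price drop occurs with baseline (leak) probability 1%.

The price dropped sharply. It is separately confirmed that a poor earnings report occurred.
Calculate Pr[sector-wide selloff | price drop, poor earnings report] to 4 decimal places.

Under noisy-OR, P(price drop | causes) = 1 − (1−0.01)·∏(1−qᵢ) over the active causes.
P(price drop | poor earnings report) = 0.5941×0.844 + 0.833581×0.156 = 0.501420 + 0.130039 = 0.631459
Restricting to configurations with sector-wide selloff present: 0.833581×0.156 = 0.130039.
Hence the posterior is 0.130039/0.631459 ≈ 0.2059.

Pr[sector-wide selloff | price drop, poor earnings report] ≈ 0.2059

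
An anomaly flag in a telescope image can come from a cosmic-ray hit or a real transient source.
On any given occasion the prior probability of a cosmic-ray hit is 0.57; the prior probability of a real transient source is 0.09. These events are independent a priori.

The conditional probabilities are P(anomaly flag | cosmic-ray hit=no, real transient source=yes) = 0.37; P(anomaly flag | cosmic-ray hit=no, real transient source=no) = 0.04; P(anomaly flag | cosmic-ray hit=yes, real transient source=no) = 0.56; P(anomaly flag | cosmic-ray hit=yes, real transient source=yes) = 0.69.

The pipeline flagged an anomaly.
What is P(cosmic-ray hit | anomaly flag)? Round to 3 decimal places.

P(cosmic-ray hit | anomaly flag) ≈ 0.916

P(anomaly flag) = 0.04*0.43*0.91 + 0.37*0.43*0.09 + 0.56*0.57*0.91 + 0.69*0.57*0.09 = 0.015652 + 0.014319 + 0.290472 + 0.035397 = 0.355840
The cosmic-ray hit-present share is 0.290472 + 0.035397 = 0.325869.
So P(cosmic-ray hit | anomaly flag) = 0.325869/0.355840 ≈ 0.916.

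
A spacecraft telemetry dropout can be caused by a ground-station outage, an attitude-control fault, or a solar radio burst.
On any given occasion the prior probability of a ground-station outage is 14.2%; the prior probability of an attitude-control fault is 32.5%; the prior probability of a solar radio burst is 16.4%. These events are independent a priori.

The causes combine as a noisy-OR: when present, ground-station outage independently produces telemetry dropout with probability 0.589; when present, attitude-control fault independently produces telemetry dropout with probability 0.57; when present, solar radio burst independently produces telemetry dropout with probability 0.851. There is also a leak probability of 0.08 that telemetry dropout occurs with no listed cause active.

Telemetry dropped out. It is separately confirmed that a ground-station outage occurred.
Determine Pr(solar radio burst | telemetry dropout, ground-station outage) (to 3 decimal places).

Under noisy-OR, P(telemetry dropout | causes) = 1 − (1−0.08)·∏(1−qᵢ) over the active causes.
Weight on solar radio burst=true, given the evidence: 0.104463 + 0.052009 = 0.156472
Denominator P(telemetry dropout | ground-station outage): 0.62188·0.675·0.836 + 0.94366·0.675·0.164 + 0.837408·0.325·0.836 + 0.975774·0.325·0.164 = 0.734923
P(solar radio burst | telemetry dropout, ground-station outage) = 0.156472/0.734923 ≈ 0.213

Pr(solar radio burst | telemetry dropout, ground-station outage) ≈ 0.213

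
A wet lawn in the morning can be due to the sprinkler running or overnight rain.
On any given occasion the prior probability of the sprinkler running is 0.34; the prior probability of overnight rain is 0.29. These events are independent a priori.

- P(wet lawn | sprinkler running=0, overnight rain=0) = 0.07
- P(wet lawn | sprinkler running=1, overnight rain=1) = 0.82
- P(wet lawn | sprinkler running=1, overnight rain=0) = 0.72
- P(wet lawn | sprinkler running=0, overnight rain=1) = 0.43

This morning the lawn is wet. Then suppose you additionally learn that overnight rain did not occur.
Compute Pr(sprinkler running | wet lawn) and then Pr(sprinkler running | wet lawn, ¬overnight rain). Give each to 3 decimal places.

Pr(sprinkler running | wet lawn) ≈ 0.689; Pr(sprinkler running | wet lawn, ¬overnight rain) ≈ 0.841

Numerator (weight on configurations with sprinkler running): 0.173808 + 0.080852 = 0.254660
Denominator P(wet lawn): 0.07·0.66·0.71 + 0.43·0.66·0.29 + 0.72·0.34·0.71 + 0.82·0.34·0.29 = 0.369764
Posterior = 0.254660 / 0.369764 ≈ 0.689

Now also conditioning on overnight rain≠true:
Weight on sprinkler running=true, given the evidence: 0.72·0.34 = 0.244800
Denominator P(wet lawn | ¬overnight rain): 0.07·0.66 + 0.72·0.34 = 0.291000
Posterior = 0.244800 / 0.291000 ≈ 0.841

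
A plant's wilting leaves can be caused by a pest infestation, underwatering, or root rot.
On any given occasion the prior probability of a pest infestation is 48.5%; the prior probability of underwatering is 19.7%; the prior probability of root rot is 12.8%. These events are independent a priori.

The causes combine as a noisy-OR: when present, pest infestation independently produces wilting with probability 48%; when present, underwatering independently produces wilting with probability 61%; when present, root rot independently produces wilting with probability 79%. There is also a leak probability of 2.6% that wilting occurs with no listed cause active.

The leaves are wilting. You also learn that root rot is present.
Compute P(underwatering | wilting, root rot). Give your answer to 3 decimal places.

Under noisy-OR, P(wilting | causes) = 1 − (1−0.026)·∏(1−qᵢ) over the active causes.
Enumerate the 4 (pest infestation, underwatering) configurations and weight by the priors:
  P(wilting | root rot) = 0.79546·0.515·0.803 + 0.920229·0.515·0.197 + 0.893639·0.485·0.803 + 0.958519·0.485·0.197
        = 0.328959 + 0.093362 + 0.348032 + 0.091582 = 0.861935
The terms with underwatering present sum to 0.184944, so
  P(underwatering | wilting, root rot) = 0.184944 / 0.861935 ≈ 0.215

P(underwatering | wilting, root rot) ≈ 0.215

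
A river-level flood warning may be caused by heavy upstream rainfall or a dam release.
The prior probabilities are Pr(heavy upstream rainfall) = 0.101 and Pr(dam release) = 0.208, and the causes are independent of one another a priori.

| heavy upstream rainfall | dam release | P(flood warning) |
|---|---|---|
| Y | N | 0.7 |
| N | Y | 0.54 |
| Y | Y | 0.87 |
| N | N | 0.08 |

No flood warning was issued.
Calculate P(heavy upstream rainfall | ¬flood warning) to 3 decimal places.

P(heavy upstream rainfall | ¬flood warning) ≈ 0.035

Numerator (weight on configurations with heavy upstream rainfall): 0.023998 + 0.002731 = 0.026729
Normalizer over all consistent configurations: 0.92*0.899*0.792 + 0.46*0.899*0.208 + 0.3*0.101*0.792 + 0.13*0.101*0.208 = 0.767792
P(heavy upstream rainfall | ¬flood warning) = 0.026729/0.767792 ≈ 0.035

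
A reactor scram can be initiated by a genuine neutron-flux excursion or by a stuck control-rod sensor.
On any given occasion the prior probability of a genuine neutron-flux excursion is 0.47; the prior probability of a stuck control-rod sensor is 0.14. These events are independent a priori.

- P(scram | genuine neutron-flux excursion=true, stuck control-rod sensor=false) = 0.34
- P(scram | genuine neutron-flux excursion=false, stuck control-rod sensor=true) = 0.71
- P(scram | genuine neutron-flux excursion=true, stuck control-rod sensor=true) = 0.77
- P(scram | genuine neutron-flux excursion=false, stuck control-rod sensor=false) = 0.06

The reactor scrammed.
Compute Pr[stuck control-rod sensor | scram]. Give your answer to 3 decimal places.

P(scram) = 0.06×0.53×0.86 + 0.71×0.53×0.14 + 0.34×0.47×0.86 + 0.77×0.47×0.14 = 0.027348 + 0.052682 + 0.137428 + 0.050666 = 0.268124
Of this, 0.103348 comes from 0.052682 + 0.050666 (the stuck control-rod sensor=true cases).
So P(stuck control-rod sensor | scram) = 0.103348/0.268124 ≈ 0.385.

Pr[stuck control-rod sensor | scram] ≈ 0.385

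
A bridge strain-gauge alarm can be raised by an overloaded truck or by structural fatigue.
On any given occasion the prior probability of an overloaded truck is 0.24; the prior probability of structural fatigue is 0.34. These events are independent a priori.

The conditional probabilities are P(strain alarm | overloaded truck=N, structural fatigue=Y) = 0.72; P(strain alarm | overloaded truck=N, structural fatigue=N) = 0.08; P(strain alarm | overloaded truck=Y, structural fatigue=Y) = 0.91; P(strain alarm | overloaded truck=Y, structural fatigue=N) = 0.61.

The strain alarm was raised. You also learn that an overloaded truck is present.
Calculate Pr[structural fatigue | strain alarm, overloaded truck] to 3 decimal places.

Pr[structural fatigue | strain alarm, overloaded truck] ≈ 0.435

Numerator (weight on configurations with structural fatigue): 0.91×0.34 = 0.309400
Normalizer over all consistent configurations: 0.61×0.66 + 0.91×0.34 = 0.712000
P(structural fatigue | strain alarm, overloaded truck) = 0.309400/0.712000 ≈ 0.435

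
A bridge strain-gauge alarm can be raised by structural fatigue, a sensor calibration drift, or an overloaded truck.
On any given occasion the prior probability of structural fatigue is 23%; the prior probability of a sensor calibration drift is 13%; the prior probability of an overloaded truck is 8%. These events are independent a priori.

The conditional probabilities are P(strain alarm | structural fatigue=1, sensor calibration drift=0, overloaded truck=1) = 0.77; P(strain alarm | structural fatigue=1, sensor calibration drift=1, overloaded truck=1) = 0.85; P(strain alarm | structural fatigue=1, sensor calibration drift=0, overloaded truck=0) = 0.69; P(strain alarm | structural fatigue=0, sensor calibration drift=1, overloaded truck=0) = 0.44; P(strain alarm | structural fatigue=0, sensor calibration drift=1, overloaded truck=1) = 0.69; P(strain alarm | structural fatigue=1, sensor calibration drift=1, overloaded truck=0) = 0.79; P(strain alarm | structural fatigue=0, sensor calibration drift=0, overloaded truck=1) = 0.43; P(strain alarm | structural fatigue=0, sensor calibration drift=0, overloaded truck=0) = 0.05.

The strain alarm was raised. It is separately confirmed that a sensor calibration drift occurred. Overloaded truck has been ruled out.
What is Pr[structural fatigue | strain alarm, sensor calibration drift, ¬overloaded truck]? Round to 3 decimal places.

Pr[structural fatigue | strain alarm, sensor calibration drift, ¬overloaded truck] ≈ 0.349

Weight on structural fatigue=true, given the evidence: 0.79·0.23 = 0.181700
The normalizing constant is 0.44·0.77 + 0.79·0.23 = 0.520500
P(structural fatigue | strain alarm, sensor calibration drift, ¬overloaded truck) = 0.181700/0.520500 ≈ 0.349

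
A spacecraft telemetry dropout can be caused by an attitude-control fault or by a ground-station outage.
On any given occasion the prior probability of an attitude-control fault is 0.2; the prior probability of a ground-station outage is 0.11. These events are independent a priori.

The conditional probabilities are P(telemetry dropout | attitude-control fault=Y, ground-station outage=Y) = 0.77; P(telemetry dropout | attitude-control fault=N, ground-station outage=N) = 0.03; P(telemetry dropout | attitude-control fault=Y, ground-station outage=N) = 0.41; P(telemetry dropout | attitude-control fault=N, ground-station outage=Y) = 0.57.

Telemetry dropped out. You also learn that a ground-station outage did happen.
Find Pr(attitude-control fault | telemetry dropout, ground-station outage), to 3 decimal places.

Sum P(telemetry dropout|·) weighted by the priors over both values of attitude-control fault:
  P(telemetry dropout | ground-station outage) = 0.57·0.8 + 0.77·0.2
        = 0.456000 + 0.154000 = 0.610000
Configurations with attitude-control fault contribute 0.154000, so
  P(attitude-control fault | telemetry dropout, ground-station outage) = 0.154000 / 0.610000 ≈ 0.252

Pr(attitude-control fault | telemetry dropout, ground-station outage) ≈ 0.252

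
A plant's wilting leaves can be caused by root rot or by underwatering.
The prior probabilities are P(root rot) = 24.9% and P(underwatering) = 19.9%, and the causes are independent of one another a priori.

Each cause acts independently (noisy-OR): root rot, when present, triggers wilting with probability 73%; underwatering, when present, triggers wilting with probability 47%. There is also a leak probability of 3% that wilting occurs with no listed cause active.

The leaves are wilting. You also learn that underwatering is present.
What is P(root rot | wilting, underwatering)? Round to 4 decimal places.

Under noisy-OR, P(wilting | causes) = 1 − (1−0.03)·∏(1−qᵢ) over the active causes.
Enumerate both values of root rot and weight by the priors:
  P(wilting | underwatering) = 0.4859×0.751 + 0.861193×0.249
        = 0.364911 + 0.214437 = 0.579348
Configurations with root rot contribute 0.214437, so
  P(root rot | wilting, underwatering) = 0.214437 / 0.579348 ≈ 0.3701

P(root rot | wilting, underwatering) ≈ 0.3701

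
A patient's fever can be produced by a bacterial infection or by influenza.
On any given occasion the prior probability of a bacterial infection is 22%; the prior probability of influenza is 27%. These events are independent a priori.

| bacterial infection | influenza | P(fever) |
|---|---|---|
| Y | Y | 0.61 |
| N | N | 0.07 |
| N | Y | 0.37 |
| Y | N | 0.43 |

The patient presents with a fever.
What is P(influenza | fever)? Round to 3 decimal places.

P(fever) = 0.07·0.78·0.73 + 0.37·0.78·0.27 + 0.43·0.22·0.73 + 0.61·0.22·0.27 = 0.039858 + 0.077922 + 0.069058 + 0.036234 = 0.223072
Of this, 0.114156 comes from 0.077922 + 0.036234 (the influenza=true cases).
So P(influenza | fever) = 0.114156/0.223072 ≈ 0.512.

P(influenza | fever) ≈ 0.512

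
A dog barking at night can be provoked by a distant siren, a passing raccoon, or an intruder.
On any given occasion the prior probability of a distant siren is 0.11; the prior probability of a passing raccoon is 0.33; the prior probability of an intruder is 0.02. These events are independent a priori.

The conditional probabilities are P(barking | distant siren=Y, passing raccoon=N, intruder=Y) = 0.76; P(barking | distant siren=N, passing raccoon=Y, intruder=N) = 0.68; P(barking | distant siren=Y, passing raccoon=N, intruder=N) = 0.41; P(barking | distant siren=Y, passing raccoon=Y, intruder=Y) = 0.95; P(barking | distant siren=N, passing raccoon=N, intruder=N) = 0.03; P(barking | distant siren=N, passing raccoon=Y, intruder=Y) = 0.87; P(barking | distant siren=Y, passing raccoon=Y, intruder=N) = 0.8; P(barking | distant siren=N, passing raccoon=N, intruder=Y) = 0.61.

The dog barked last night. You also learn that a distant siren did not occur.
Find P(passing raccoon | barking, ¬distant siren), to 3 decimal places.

Sum P(barking|·) weighted by the priors over the 4 (passing raccoon, intruder) configurations:
  P(barking | ¬distant siren) = 0.03·0.67·0.98 + 0.61·0.67·0.02 + 0.68·0.33·0.98 + 0.87·0.33·0.02
        = 0.019698 + 0.008174 + 0.219912 + 0.005742 = 0.253526
The terms with passing raccoon present sum to 0.225654, so
  P(passing raccoon | barking, ¬distant siren) = 0.225654 / 0.253526 ≈ 0.890

P(passing raccoon | barking, ¬distant siren) ≈ 0.890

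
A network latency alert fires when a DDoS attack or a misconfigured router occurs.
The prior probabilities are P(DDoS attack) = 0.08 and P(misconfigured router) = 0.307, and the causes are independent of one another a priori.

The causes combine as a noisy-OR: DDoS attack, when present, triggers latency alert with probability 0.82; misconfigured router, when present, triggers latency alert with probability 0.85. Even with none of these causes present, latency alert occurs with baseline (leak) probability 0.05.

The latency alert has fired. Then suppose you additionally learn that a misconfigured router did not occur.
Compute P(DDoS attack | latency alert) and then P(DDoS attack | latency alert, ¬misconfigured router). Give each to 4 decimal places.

P(DDoS attack | latency alert) ≈ 0.2032; P(DDoS attack | latency alert, ¬misconfigured router) ≈ 0.5905

Under noisy-OR, P(latency alert | causes) = 1 − (1−0.05)·∏(1−qᵢ) over the active causes.
By total probability over the 4 (DDoS attack, misconfigured router) configurations:
  P(latency alert) = 0.05·0.92·0.693 + 0.8575·0.92·0.307 + 0.829·0.08·0.693 + 0.97435·0.08·0.307
        = 0.031878 + 0.242192 + 0.045960 + 0.023930 = 0.343960
Configurations with DDoS attack contribute 0.069890, so
  P(DDoS attack | latency alert) = 0.069890 / 0.343960 ≈ 0.2032

With the extra evidence:
P(latency alert | ¬misconfigured router) = 0.05×0.92 + 0.829×0.08 = 0.046000 + 0.066320 = 0.112320
The DDoS attack-present share is 0.829×0.08 = 0.066320.
Hence the posterior is 0.066320/0.112320 ≈ 0.5905.
With misconfigured router excluded, DDoS attack must carry more of the explanatory weight for the latency alert.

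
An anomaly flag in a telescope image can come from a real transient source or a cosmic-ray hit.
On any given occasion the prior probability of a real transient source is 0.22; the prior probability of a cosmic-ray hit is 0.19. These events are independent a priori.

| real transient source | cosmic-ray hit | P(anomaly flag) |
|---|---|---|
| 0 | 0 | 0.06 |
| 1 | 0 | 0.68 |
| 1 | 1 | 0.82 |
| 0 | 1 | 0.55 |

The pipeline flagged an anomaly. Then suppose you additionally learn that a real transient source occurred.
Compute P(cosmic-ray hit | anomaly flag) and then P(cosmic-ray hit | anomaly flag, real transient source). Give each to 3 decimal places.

By total probability over the 4 (real transient source, cosmic-ray hit) configurations:
  P(anomaly flag) = 0.06*0.78*0.81 + 0.55*0.78*0.19 + 0.68*0.22*0.81 + 0.82*0.22*0.19
        = 0.037908 + 0.081510 + 0.121176 + 0.034276 = 0.274870
The terms with cosmic-ray hit present sum to 0.115786, so
  P(cosmic-ray hit | anomaly flag) = 0.115786 / 0.274870 ≈ 0.421

Now also conditioning on real transient source=true:
Numerator (weight on configurations with cosmic-ray hit): 0.82*0.19 = 0.155800
Denominator P(anomaly flag | real transient source): 0.68*0.81 + 0.82*0.19 = 0.706600
P(cosmic-ray hit | anomaly flag, real transient source) = 0.155800/0.706600 ≈ 0.220
— real transient source explains away the evidence for cosmic-ray hit.

P(cosmic-ray hit | anomaly flag) ≈ 0.421; P(cosmic-ray hit | anomaly flag, real transient source) ≈ 0.220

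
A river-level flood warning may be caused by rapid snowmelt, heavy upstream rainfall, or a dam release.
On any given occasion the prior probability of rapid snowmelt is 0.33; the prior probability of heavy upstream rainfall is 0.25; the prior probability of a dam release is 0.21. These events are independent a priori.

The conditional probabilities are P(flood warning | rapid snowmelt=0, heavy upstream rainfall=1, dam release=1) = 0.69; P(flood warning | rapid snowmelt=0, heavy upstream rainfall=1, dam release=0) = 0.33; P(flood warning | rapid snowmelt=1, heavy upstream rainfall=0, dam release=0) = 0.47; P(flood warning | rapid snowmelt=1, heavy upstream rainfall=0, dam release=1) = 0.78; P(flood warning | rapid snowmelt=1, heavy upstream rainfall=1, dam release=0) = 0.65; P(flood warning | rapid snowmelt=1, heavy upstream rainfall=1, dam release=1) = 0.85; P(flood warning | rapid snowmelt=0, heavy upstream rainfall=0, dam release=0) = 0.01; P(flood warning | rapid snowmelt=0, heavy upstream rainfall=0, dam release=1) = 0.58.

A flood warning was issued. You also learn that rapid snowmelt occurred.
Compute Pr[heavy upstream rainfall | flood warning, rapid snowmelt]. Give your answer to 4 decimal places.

Enumerate the 4 (heavy upstream rainfall, dam release) configurations and weight by the priors:
  P(flood warning | rapid snowmelt) = 0.47×0.75×0.79 + 0.78×0.75×0.21 + 0.65×0.25×0.79 + 0.85×0.25×0.21
        = 0.278475 + 0.122850 + 0.128375 + 0.044625 = 0.574325
The terms with heavy upstream rainfall present sum to 0.173000, so
  P(heavy upstream rainfall | flood warning, rapid snowmelt) = 0.173000 / 0.574325 ≈ 0.3012

Pr[heavy upstream rainfall | flood warning, rapid snowmelt] ≈ 0.3012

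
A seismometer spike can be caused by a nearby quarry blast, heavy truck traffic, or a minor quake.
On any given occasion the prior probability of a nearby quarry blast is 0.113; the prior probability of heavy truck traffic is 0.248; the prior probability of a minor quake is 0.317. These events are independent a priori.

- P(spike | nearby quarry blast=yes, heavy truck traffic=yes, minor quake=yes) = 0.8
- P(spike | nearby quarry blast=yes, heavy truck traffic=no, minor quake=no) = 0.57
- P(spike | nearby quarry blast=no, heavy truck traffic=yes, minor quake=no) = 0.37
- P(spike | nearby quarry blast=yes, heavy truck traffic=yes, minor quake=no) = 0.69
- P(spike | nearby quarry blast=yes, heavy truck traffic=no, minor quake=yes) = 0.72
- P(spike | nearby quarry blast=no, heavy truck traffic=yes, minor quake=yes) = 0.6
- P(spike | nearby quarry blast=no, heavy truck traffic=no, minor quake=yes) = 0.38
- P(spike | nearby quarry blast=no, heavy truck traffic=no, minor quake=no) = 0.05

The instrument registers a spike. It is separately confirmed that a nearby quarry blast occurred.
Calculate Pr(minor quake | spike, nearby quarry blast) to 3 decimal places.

Pr(minor quake | spike, nearby quarry blast) ≈ 0.364

For the numerator, keep only minor quake=true terms: 0.171636 + 0.062893 = 0.234529
The normalizing constant is 0.57·0.752·0.683 + 0.72·0.752·0.317 + 0.69·0.248·0.683 + 0.8·0.248·0.317 = 0.644165
P(minor quake | spike, nearby quarry blast) = 0.234529/0.644165 ≈ 0.364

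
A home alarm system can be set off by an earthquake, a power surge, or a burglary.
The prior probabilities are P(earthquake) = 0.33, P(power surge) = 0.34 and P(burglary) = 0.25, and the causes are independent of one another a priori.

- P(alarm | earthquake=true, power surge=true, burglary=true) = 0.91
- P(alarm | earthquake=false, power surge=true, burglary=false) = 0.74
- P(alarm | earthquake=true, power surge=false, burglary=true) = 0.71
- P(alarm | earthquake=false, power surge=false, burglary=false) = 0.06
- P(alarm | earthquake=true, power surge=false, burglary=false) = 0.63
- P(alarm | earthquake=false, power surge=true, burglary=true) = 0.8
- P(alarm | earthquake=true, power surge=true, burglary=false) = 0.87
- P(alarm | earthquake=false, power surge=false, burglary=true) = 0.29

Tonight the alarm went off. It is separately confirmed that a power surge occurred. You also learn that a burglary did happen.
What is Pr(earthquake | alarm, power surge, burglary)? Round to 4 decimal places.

Pr(earthquake | alarm, power surge, burglary) ≈ 0.3591

For the numerator, keep only earthquake=true terms: 0.91*0.33 = 0.300300
Normalizer over all consistent configurations: 0.8*0.67 + 0.91*0.33 = 0.836300
Posterior = 0.300300 / 0.836300 ≈ 0.3591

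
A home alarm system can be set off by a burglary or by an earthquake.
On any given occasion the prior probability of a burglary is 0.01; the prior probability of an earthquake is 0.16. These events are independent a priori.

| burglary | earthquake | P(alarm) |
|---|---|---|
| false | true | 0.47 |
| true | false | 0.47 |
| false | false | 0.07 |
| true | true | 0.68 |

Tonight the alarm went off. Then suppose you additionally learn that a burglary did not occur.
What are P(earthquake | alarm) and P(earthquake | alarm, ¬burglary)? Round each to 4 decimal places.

Enumerate the 4 (burglary, earthquake) configurations and weight by the priors:
  P(alarm) = 0.07·0.99·0.84 + 0.47·0.99·0.16 + 0.47·0.01·0.84 + 0.68·0.01·0.16
        = 0.058212 + 0.074448 + 0.003948 + 0.001088 = 0.137696
The terms with earthquake present sum to 0.075536, so
  P(earthquake | alarm) = 0.075536 / 0.137696 ≈ 0.5486

Now condition on the additional information:
Numerator (weight on configurations with earthquake): 0.47·0.16 = 0.075200
The normalizing constant is 0.07·0.84 + 0.47·0.16 = 0.134000
P(earthquake | alarm, ¬burglary) = 0.075200/0.134000 ≈ 0.5612

P(earthquake | alarm) ≈ 0.5486; P(earthquake | alarm, ¬burglary) ≈ 0.5612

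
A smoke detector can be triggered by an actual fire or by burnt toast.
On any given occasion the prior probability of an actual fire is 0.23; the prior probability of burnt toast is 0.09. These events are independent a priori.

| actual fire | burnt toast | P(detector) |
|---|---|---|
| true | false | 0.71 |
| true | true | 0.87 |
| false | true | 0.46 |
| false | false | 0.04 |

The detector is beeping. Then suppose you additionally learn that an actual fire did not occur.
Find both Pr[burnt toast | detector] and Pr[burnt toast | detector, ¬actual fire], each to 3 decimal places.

Pr[burnt toast | detector] ≈ 0.220; Pr[burnt toast | detector, ¬actual fire] ≈ 0.532

Sum P(detector|·) weighted by the priors over the 4 (actual fire, burnt toast) configurations:
  P(detector) = 0.04·0.77·0.91 + 0.46·0.77·0.09 + 0.71·0.23·0.91 + 0.87·0.23·0.09
        = 0.028028 + 0.031878 + 0.148603 + 0.018009 = 0.226518
Configurations with burnt toast contribute 0.049887, so
  P(burnt toast | detector) = 0.049887 / 0.226518 ≈ 0.220

Now condition on the additional information:
Weight on burnt toast=true, given the evidence: 0.46*0.09 = 0.041400
Normalizer over all consistent configurations: 0.04*0.91 + 0.46*0.09 = 0.077800
P(burnt toast | detector, ¬actual fire) = 0.041400/0.077800 ≈ 0.532
With actual fire excluded, burnt toast must carry more of the explanatory weight for the detector.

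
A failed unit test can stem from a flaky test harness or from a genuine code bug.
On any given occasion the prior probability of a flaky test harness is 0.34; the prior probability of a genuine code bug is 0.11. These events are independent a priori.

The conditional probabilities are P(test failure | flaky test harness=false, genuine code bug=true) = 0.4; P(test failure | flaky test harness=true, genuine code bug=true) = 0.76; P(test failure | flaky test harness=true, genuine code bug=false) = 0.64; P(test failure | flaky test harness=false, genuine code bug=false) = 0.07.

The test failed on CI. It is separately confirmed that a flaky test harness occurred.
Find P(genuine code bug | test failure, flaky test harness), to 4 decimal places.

P(genuine code bug | test failure, flaky test harness) ≈ 0.1280

Weight on genuine code bug=true, given the evidence: 0.76*0.11 = 0.083600
Denominator P(test failure | flaky test harness): 0.64*0.89 + 0.76*0.11 = 0.653200
P(genuine code bug | test failure, flaky test harness) = 0.083600/0.653200 ≈ 0.1280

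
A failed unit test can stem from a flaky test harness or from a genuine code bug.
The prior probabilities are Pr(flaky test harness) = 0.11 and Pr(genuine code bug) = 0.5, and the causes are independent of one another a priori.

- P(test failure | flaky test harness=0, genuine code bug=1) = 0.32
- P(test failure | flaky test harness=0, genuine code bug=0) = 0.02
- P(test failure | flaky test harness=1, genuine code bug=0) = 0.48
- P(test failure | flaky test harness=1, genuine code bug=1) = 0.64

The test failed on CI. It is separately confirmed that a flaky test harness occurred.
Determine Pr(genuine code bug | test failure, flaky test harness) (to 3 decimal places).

Pr(genuine code bug | test failure, flaky test harness) ≈ 0.571

For the numerator, keep only genuine code bug=true terms: 0.64*0.5 = 0.320000
The normalizing constant is 0.48*0.5 + 0.64*0.5 = 0.560000
Posterior = 0.320000 / 0.560000 ≈ 0.571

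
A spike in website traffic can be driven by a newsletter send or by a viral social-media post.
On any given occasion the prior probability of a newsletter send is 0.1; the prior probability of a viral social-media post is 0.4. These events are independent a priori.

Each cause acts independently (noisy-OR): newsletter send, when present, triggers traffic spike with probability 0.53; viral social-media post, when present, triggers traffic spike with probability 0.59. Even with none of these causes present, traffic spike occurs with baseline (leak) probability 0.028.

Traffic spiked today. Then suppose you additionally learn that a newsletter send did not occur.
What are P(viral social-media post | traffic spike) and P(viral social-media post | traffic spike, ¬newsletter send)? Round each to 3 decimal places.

Under noisy-OR, P(traffic spike | causes) = 1 − (1−0.028)·∏(1−qᵢ) over the active causes.
Enumerate the 4 (newsletter send, viral social-media post) configurations and weight by the priors:
  P(traffic spike) = 0.028×0.9×0.6 + 0.60148×0.9×0.4 + 0.54316×0.1×0.6 + 0.812696×0.1×0.4
        = 0.015120 + 0.216533 + 0.032590 + 0.032508 = 0.296751
Configurations with viral social-media post contribute 0.249041, so
  P(viral social-media post | traffic spike) = 0.249041 / 0.296751 ≈ 0.839

Now condition on the additional information:
Enumerate both values of viral social-media post and weight by the priors:
  P(traffic spike | ¬newsletter send) = 0.028·0.6 + 0.60148·0.4
        = 0.016800 + 0.240592 = 0.257392
Configurations with viral social-media post contribute 0.240592, so
  P(viral social-media post | traffic spike, ¬newsletter send) = 0.240592 / 0.257392 ≈ 0.935
Ruling out newsletter send raises the posterior on viral social-media post — the flip side of explaining away.

P(viral social-media post | traffic spike) ≈ 0.839; P(viral social-media post | traffic spike, ¬newsletter send) ≈ 0.935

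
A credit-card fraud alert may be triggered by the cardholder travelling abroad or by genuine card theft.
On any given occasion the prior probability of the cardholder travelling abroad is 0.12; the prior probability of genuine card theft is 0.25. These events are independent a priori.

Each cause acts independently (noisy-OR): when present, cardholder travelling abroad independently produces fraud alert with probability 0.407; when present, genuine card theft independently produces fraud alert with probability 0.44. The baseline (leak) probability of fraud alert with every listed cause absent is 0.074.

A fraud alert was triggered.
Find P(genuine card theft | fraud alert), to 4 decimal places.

Under noisy-OR, P(fraud alert | causes) = 1 − (1−0.074)·∏(1−qᵢ) over the active causes.
P(fraud alert) = 0.074·0.88·0.75 + 0.48144·0.88·0.25 + 0.450882·0.12·0.75 + 0.692494·0.12·0.25 = 0.048840 + 0.105917 + 0.040579 + 0.020775 = 0.216111
Restricting to configurations with genuine card theft present: 0.105917 + 0.020775 = 0.126692.
P(genuine card theft | fraud alert) = 0.126692 / 0.216111 ≈ 0.5862

P(genuine card theft | fraud alert) ≈ 0.5862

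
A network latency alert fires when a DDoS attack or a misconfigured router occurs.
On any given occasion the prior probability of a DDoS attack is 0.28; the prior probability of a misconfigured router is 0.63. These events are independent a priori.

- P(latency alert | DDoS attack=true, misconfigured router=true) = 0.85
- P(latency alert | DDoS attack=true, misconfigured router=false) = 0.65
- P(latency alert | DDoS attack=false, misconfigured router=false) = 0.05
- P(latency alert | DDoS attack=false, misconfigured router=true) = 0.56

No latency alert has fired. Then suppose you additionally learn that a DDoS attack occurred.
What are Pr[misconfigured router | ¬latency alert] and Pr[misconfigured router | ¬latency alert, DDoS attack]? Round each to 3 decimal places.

For the numerator, keep only misconfigured router=true terms: 0.199584 + 0.026460 = 0.226044
Denominator P(¬latency alert): 0.95·0.72·0.37 + 0.44·0.72·0.63 + 0.35·0.28·0.37 + 0.15·0.28·0.63 = 0.515384
P(misconfigured router | ¬latency alert) = 0.226044/0.515384 ≈ 0.439

Now also conditioning on DDoS attack=true:
P(¬latency alert | DDoS attack) = 0.35*0.37 + 0.15*0.63 = 0.129500 + 0.094500 = 0.224000
Restricting to configurations with misconfigured router present: 0.15*0.63 = 0.094500.
P(misconfigured router | ¬latency alert, DDoS attack) = 0.094500 / 0.224000 ≈ 0.422

Pr[misconfigured router | ¬latency alert] ≈ 0.439; Pr[misconfigured router | ¬latency alert, DDoS attack] ≈ 0.422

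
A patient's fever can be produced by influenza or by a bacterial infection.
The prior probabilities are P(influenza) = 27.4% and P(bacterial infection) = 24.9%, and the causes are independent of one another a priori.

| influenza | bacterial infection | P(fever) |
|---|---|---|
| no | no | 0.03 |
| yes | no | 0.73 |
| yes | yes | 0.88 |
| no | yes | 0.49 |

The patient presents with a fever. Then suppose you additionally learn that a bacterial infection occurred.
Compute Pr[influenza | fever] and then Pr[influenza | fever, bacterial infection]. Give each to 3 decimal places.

For the numerator, keep only influenza=true terms: 0.150215 + 0.060039 = 0.210254
Normalizer over all consistent configurations: 0.03·0.726·0.751 + 0.49·0.726·0.249 + 0.73·0.274·0.751 + 0.88·0.274·0.249 = 0.315190
P(influenza | fever) = 0.210254/0.315190 ≈ 0.667

Now condition on the additional information:
Weight on influenza=true, given the evidence: 0.88×0.274 = 0.241120
Normalizer over all consistent configurations: 0.49×0.726 + 0.88×0.274 = 0.596860
Posterior = 0.241120 / 0.596860 ≈ 0.404
Conditioning on bacterial infection lowers the posterior on influenza: the classic explaining-away effect in a common-effect structure.

Pr[influenza | fever] ≈ 0.667; Pr[influenza | fever, bacterial infection] ≈ 0.404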